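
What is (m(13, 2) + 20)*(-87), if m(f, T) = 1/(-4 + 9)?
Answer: -8787/5 ≈ -1757.4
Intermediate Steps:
m(f, T) = ⅕ (m(f, T) = 1/5 = ⅕)
(m(13, 2) + 20)*(-87) = (⅕ + 20)*(-87) = (101/5)*(-87) = -8787/5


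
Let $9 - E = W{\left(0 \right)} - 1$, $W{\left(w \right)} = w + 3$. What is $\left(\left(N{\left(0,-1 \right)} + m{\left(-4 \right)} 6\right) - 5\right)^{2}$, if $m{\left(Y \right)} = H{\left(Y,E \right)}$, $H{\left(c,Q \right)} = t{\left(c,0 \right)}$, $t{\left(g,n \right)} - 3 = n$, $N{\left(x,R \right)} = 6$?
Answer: $361$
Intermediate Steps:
$W{\left(w \right)} = 3 + w$
$t{\left(g,n \right)} = 3 + n$
$E = 7$ ($E = 9 - \left(\left(3 + 0\right) - 1\right) = 9 - \left(3 - 1\right) = 9 - 2 = 7$)
$H{\left(c,Q \right)} = 3$ ($H{\left(c,Q \right)} = 3 + 0 = 3$)
$m{\left(Y \right)} = 3$
$\left(\left(N{\left(0,-1 \right)} + m{\left(-4 \right)} 6\right) - 5\right)^{2} = \left(\left(6 + 3 \cdot 6\right) - 5\right)^{2} = \left(\left(6 + 18\right) - 5\right)^{2} = \left(24 - 5\right)^{2} = 19^{2} = 361$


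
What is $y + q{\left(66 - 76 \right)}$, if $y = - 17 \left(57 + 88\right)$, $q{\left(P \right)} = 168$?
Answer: $-2297$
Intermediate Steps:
$y = -2465$ ($y = \left(-17\right) 145 = -2465$)
$y + q{\left(66 - 76 \right)} = -2465 + 168 = -2297$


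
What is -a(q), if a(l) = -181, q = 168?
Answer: 181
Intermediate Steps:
-a(q) = -1*(-181) = 181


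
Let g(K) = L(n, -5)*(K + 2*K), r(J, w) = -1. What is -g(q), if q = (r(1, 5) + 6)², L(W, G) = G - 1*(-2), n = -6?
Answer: 225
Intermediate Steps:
L(W, G) = 2 + G (L(W, G) = G + 2 = 2 + G)
q = 25 (q = (-1 + 6)² = 5² = 25)
g(K) = -9*K (g(K) = (2 - 5)*(K + 2*K) = -9*K)
-g(q) = -(-9)*25 = -1*(-225) = 225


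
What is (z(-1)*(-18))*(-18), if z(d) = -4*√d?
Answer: -1296*I ≈ -1296.0*I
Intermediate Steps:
(z(-1)*(-18))*(-18) = (-4*I*(-18))*(-18) = (72*I)*(-18) = -1296*I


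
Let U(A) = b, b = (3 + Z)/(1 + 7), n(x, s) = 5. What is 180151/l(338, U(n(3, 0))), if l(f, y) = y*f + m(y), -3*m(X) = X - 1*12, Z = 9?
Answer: 360302/1021 ≈ 352.89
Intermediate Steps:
b = 3/2 (b = (3 + 9)/(1 + 7) = 12/8 = 12*(⅛) = 3/2 ≈ 1.5000)
U(A) = 3/2
m(X) = 4 - X/3 (m(X) = -(X - 1*12)/3 = -(X - 12)/3 = -(-12 + X)/3 = 4 - X/3)
l(f, y) = 4 - y/3 + f*y (l(f, y) = y*f + (4 - y/3) = f*y + (4 - y/3) = 4 - y/3 + f*y)
180151/l(338, U(n(3, 0))) = 180151/(4 - ⅓*3/2 + 338*(3/2)) = 180151/(4 - ½ + 507) = 180151/(1021/2) = 180151*(2/1021) = 360302/1021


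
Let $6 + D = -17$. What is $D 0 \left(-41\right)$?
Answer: $0$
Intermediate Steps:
$D = -23$ ($D = -6 - 17 = -23$)
$D 0 \left(-41\right) = \left(-23\right) 0 \left(-41\right) = 0 \left(-41\right) = 0$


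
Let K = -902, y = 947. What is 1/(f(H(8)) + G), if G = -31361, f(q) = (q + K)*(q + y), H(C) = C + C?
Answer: -1/884579 ≈ -1.1305e-6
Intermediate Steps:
H(C) = 2*C
f(q) = (-902 + q)*(947 + q) (f(q) = (q - 902)*(q + 947) = (-902 + q)*(947 + q))
1/(f(H(8)) + G) = 1/((-854194 + (2*8)² + 45*(2*8)) - 31361) = 1/((-854194 + 16² + 45*16) - 31361) = 1/((-854194 + 256 + 720) - 31361) = 1/(-853218 - 31361) = 1/(-884579) = -1/884579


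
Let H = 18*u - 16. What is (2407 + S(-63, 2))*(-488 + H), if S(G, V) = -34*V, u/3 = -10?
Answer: -2441916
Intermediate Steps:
u = -30 (u = 3*(-10) = -30)
H = -556 (H = 18*(-30) - 16 = -540 - 16 = -556)
(2407 + S(-63, 2))*(-488 + H) = (2407 - 34*2)*(-488 - 556) = (2407 - 68)*(-1044) = 2339*(-1044) = -2441916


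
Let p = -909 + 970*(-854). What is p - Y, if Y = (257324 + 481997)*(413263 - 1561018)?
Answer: 848558545066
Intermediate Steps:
p = -829289 (p = -909 - 828380 = -829289)
Y = -848559374355 (Y = 739321*(-1147755) = -848559374355)
p - Y = -829289 - 1*(-848559374355) = -829289 + 848559374355 = 848558545066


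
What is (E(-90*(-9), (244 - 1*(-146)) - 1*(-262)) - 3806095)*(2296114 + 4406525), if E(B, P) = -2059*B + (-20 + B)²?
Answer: -32506358082615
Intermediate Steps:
E(B, P) = (-20 + B)² - 2059*B
(E(-90*(-9), (244 - 1*(-146)) - 1*(-262)) - 3806095)*(2296114 + 4406525) = (((-20 - 90*(-9))² - (-185310)*(-9)) - 3806095)*(2296114 + 4406525) = (((-20 + 810)² - 2059*810) - 3806095)*6702639 = ((790² - 1667790) - 3806095)*6702639 = ((624100 - 1667790) - 3806095)*6702639 = (-1043690 - 3806095)*6702639 = -4849785*6702639 = -32506358082615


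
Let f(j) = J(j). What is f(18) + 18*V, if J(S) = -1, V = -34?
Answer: -613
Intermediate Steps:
f(j) = -1
f(18) + 18*V = -1 + 18*(-34) = -1 - 612 = -613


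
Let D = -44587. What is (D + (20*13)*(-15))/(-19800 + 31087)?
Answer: -48487/11287 ≈ -4.2958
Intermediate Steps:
(D + (20*13)*(-15))/(-19800 + 31087) = (-44587 + (20*13)*(-15))/(-19800 + 31087) = (-44587 + 260*(-15))/11287 = (-44587 - 3900)*(1/11287) = -48487*1/11287 = -48487/11287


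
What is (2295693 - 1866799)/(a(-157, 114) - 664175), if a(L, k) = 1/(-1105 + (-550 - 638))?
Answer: -491726971/761476638 ≈ -0.64575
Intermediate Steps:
a(L, k) = -1/2293 (a(L, k) = 1/(-1105 - 1188) = 1/(-2293) = -1/2293)
(2295693 - 1866799)/(a(-157, 114) - 664175) = (2295693 - 1866799)/(-1/2293 - 664175) = 428894/(-1522953276/2293) = 428894*(-2293/1522953276) = -491726971/761476638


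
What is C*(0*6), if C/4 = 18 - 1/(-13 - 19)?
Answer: 0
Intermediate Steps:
C = 577/8 (C = 4*(18 - 1/(-13 - 19)) = 4*(18 - 1/(-32)) = 4*(18 - 1*(-1/32)) = 4*(18 + 1/32) = 4*(577/32) = 577/8 ≈ 72.125)
C*(0*6) = 577*(0*6)/8 = (577/8)*0 = 0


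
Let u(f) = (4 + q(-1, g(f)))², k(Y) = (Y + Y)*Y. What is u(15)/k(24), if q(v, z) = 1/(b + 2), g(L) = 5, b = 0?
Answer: 9/512 ≈ 0.017578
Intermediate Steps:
k(Y) = 2*Y² (k(Y) = (2*Y)*Y = 2*Y²)
q(v, z) = ½ (q(v, z) = 1/(0 + 2) = 1/2 = ½)
u(f) = 81/4 (u(f) = (4 + ½)² = (9/2)² = 81/4)
u(15)/k(24) = 81/(4*((2*24²))) = 81/(4*((2*576))) = (81/4)/1152 = (81/4)*(1/1152) = 9/512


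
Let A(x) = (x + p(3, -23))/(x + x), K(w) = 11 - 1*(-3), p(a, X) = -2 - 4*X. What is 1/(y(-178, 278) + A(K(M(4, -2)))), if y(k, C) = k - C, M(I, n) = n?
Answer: -7/3166 ≈ -0.0022110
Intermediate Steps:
K(w) = 14 (K(w) = 11 + 3 = 14)
A(x) = (90 + x)/(2*x) (A(x) = (x + (-2 - 4*(-23)))/(x + x) = (x + (-2 + 92))/((2*x)) = (x + 90)*(1/(2*x)) = (90 + x)*(1/(2*x)) = (90 + x)/(2*x))
1/(y(-178, 278) + A(K(M(4, -2)))) = 1/((-178 - 1*278) + (½)*(90 + 14)/14) = 1/((-178 - 278) + (½)*(1/14)*104) = 1/(-456 + 26/7) = 1/(-3166/7) = -7/3166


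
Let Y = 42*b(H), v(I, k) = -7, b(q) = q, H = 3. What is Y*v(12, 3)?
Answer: -882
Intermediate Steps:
Y = 126 (Y = 42*3 = 126)
Y*v(12, 3) = 126*(-7) = -882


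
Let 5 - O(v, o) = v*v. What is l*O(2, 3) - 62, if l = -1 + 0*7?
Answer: -63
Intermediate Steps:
O(v, o) = 5 - v**2 (O(v, o) = 5 - v*v = 5 - v**2)
l = -1 (l = -1 + 0 = -1)
l*O(2, 3) - 62 = -(5 - 1*2**2) - 62 = -(5 - 1*4) - 62 = -(5 - 4) - 62 = -1*1 - 62 = -1 - 62 = -63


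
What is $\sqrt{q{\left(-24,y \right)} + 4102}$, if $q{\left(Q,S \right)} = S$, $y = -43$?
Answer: $3 \sqrt{451} \approx 63.71$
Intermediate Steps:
$\sqrt{q{\left(-24,y \right)} + 4102} = \sqrt{-43 + 4102} = \sqrt{4059} = 3 \sqrt{451}$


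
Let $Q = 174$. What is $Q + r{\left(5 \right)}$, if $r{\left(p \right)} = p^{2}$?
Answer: $199$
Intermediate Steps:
$Q + r{\left(5 \right)} = 174 + 5^{2} = 174 + 25 = 199$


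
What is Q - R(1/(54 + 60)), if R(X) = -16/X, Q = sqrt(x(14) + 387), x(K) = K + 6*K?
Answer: 1824 + sqrt(485) ≈ 1846.0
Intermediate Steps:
x(K) = 7*K
Q = sqrt(485) (Q = sqrt(7*14 + 387) = sqrt(98 + 387) = sqrt(485) ≈ 22.023)
Q - R(1/(54 + 60)) = sqrt(485) - (-16)/(1/(54 + 60)) = sqrt(485) - (-16)/(1/114) = sqrt(485) - (-16)/1/114 = sqrt(485) - (-16)*114 = sqrt(485) - 1*(-1824) = sqrt(485) + 1824 = 1824 + sqrt(485)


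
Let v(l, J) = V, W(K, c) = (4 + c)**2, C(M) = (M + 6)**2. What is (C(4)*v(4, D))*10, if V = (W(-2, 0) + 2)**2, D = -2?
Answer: 324000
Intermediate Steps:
C(M) = (6 + M)**2
V = 324 (V = ((4 + 0)**2 + 2)**2 = (4**2 + 2)**2 = (16 + 2)**2 = 18**2 = 324)
v(l, J) = 324
(C(4)*v(4, D))*10 = ((6 + 4)**2*324)*10 = (10**2*324)*10 = (100*324)*10 = 32400*10 = 324000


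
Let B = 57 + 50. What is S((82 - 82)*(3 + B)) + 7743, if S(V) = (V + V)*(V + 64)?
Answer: 7743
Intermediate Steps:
B = 107
S(V) = 2*V*(64 + V) (S(V) = (2*V)*(64 + V) = 2*V*(64 + V))
S((82 - 82)*(3 + B)) + 7743 = 2*((82 - 82)*(3 + 107))*(64 + (82 - 82)*(3 + 107)) + 7743 = 2*(0*110)*(64 + 0*110) + 7743 = 2*0*(64 + 0) + 7743 = 2*0*64 + 7743 = 0 + 7743 = 7743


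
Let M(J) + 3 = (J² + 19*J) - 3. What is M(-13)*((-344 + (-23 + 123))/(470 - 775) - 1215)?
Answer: 509964/5 ≈ 1.0199e+5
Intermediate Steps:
M(J) = -6 + J² + 19*J (M(J) = -3 + ((J² + 19*J) - 3) = -3 + (-3 + J² + 19*J) = -6 + J² + 19*J)
M(-13)*((-344 + (-23 + 123))/(470 - 775) - 1215) = (-6 + (-13)² + 19*(-13))*((-344 + (-23 + 123))/(470 - 775) - 1215) = (-6 + 169 - 247)*((-344 + 100)/(-305) - 1215) = -84*(-244*(-1/305) - 1215) = -84*(⅘ - 1215) = -84*(-6071/5) = 509964/5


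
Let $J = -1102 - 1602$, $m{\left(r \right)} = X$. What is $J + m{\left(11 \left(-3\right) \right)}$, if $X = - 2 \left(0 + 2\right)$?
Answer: $-2708$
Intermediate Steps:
$X = -4$ ($X = \left(-2\right) 2 = -4$)
$m{\left(r \right)} = -4$
$J = -2704$
$J + m{\left(11 \left(-3\right) \right)} = -2704 - 4 = -2708$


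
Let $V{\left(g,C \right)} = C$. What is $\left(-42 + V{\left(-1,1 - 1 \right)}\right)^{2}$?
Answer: $1764$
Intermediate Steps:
$\left(-42 + V{\left(-1,1 - 1 \right)}\right)^{2} = \left(-42 + \left(1 - 1\right)\right)^{2} = \left(-42 + 0\right)^{2} = \left(-42\right)^{2} = 1764$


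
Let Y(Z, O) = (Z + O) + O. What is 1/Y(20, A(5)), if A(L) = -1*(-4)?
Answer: 1/28 ≈ 0.035714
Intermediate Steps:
A(L) = 4
Y(Z, O) = Z + 2*O (Y(Z, O) = (O + Z) + O = Z + 2*O)
1/Y(20, A(5)) = 1/(20 + 2*4) = 1/(20 + 8) = 1/28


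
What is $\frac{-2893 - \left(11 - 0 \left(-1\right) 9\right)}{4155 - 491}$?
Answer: $- \frac{363}{458} \approx -0.79258$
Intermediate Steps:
$\frac{-2893 - \left(11 - 0 \left(-1\right) 9\right)}{4155 - 491} = \frac{-2893 + \left(0 \cdot 9 - 11\right)}{3664} = \left(-2893 + \left(0 - 11\right)\right) \frac{1}{3664} = \left(-2893 - 11\right) \frac{1}{3664} = \left(-2904\right) \frac{1}{3664} = - \frac{363}{458}$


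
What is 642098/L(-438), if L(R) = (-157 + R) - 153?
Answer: -321049/374 ≈ -858.42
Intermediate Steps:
L(R) = -310 + R
642098/L(-438) = 642098/(-310 - 438) = 642098/(-748) = 642098*(-1/748) = -321049/374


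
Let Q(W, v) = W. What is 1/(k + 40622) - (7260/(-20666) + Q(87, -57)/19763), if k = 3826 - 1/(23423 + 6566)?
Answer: 94433336347508180/272203376463115609 ≈ 0.34692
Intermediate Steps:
k = 114737913/29989 (k = 3826 - 1/29989 = 114737913/29989 ≈ 3826.0)
1/(k + 40622) - (7260/(-20666) + Q(87, -57)/19763) = 1/(114737913/29989 + 40622) - (7260/(-20666) + 87/19763) = 1/(1332951071/29989) - (7260*(-1/20666) + 87*(1/19763)) = 29989/1332951071 - (-3630/10333 + 87/19763) = 29989/1332951071 - 1*(-70840719/204211079) = 29989/1332951071 + 70840719/204211079 = 94433336347508180/272203376463115609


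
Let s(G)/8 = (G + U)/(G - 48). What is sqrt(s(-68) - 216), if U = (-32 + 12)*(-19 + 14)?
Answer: 2*I*sqrt(45878)/29 ≈ 14.772*I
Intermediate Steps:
U = 100 (U = -20*(-5) = 100)
s(G) = 8*(100 + G)/(-48 + G) (s(G) = 8*((G + 100)/(G - 48)) = 8*((100 + G)/(-48 + G)) = 8*(100 + G)/(-48 + G))
sqrt(s(-68) - 216) = sqrt(8*(100 - 68)/(-48 - 68) - 216) = sqrt(8*32/(-116) - 216) = sqrt(8*(-1/116)*32 - 216) = sqrt(-64/29 - 216) = sqrt(-6328/29) = 2*I*sqrt(45878)/29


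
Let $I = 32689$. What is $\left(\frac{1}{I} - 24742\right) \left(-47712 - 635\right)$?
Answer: $\frac{39102629935239}{32689} \approx 1.1962 \cdot 10^{9}$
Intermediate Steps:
$\left(\frac{1}{I} - 24742\right) \left(-47712 - 635\right) = \left(\frac{1}{32689} - 24742\right) \left(-47712 - 635\right) = \left(\frac{1}{32689} - 24742\right) \left(-48347\right) = \left(- \frac{808791237}{32689}\right) \left(-48347\right) = \frac{39102629935239}{32689}$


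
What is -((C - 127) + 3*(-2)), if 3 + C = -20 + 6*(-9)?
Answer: 210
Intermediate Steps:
C = -77 (C = -3 + (-20 + 6*(-9)) = -3 + (-20 - 54) = -3 - 74 = -77)
-((C - 127) + 3*(-2)) = -((-77 - 127) + 3*(-2)) = -(-204 - 6) = -1*(-210) = 210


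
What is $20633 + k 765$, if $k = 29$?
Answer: $42818$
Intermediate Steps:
$20633 + k 765 = 20633 + 29 \cdot 765 = 20633 + 22185 = 42818$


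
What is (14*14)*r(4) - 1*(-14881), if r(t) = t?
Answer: 15665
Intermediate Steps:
(14*14)*r(4) - 1*(-14881) = (14*14)*4 - 1*(-14881) = 196*4 + 14881 = 784 + 14881 = 15665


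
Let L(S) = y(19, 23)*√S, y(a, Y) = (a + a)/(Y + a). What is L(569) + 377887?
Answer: 377887 + 19*√569/21 ≈ 3.7791e+5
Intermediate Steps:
y(a, Y) = 2*a/(Y + a) (y(a, Y) = (2*a)/(Y + a) = 2*a/(Y + a))
L(S) = 19*√S/21 (L(S) = (2*19/(23 + 19))*√S = (2*19/42)*√S = (2*19*(1/42))*√S = 19*√S/21)
L(569) + 377887 = 19*√569/21 + 377887 = 377887 + 19*√569/21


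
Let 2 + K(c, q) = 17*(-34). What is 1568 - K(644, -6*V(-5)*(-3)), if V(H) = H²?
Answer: 2148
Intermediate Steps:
K(c, q) = -580 (K(c, q) = -2 + 17*(-34) = -2 - 578 = -580)
1568 - K(644, -6*V(-5)*(-3)) = 1568 - 1*(-580) = 1568 + 580 = 2148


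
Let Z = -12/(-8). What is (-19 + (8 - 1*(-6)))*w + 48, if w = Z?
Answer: 81/2 ≈ 40.500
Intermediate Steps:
Z = 3/2 (Z = -12*(-1/8) = 3/2 ≈ 1.5000)
w = 3/2 ≈ 1.5000
(-19 + (8 - 1*(-6)))*w + 48 = (-19 + (8 - 1*(-6)))*(3/2) + 48 = (-19 + (8 + 6))*(3/2) + 48 = (-19 + 14)*(3/2) + 48 = -5*3/2 + 48 = -15/2 + 48 = 81/2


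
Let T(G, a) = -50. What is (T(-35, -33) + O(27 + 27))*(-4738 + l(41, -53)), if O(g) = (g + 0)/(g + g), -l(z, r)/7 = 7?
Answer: 473913/2 ≈ 2.3696e+5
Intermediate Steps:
l(z, r) = -49 (l(z, r) = -7*7 = -49)
O(g) = ½ (O(g) = g/((2*g)) = g*(1/(2*g)) = ½)
(T(-35, -33) + O(27 + 27))*(-4738 + l(41, -53)) = (-50 + ½)*(-4738 - 49) = -99/2*(-4787) = 473913/2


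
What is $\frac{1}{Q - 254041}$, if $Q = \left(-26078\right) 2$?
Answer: $- \frac{1}{306197} \approx -3.2659 \cdot 10^{-6}$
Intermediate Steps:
$Q = -52156$
$\frac{1}{Q - 254041} = \frac{1}{-52156 - 254041} = \frac{1}{-306197} = - \frac{1}{306197}$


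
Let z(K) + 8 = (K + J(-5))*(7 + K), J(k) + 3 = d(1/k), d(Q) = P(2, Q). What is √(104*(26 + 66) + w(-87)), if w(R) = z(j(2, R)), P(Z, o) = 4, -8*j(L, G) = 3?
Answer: √612105/8 ≈ 97.796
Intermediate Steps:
j(L, G) = -3/8 (j(L, G) = -⅛*3 = -3/8)
d(Q) = 4
J(k) = 1 (J(k) = -3 + 4 = 1)
z(K) = -8 + (1 + K)*(7 + K) (z(K) = -8 + (K + 1)*(7 + K) = -8 + (1 + K)*(7 + K))
w(R) = -247/64 (w(R) = -1 + (-3/8)² + 8*(-3/8) = -1 + 9/64 - 3 = -247/64)
√(104*(26 + 66) + w(-87)) = √(104*(26 + 66) - 247/64) = √(104*92 - 247/64) = √(9568 - 247/64) = √(612105/64) = √612105/8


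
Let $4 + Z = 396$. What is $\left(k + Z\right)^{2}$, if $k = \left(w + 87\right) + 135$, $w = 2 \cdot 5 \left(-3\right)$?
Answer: $341056$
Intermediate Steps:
$w = -30$ ($w = 10 \left(-3\right) = -30$)
$Z = 392$ ($Z = -4 + 396 = 392$)
$k = 192$ ($k = \left(-30 + 87\right) + 135 = 57 + 135 = 192$)
$\left(k + Z\right)^{2} = \left(192 + 392\right)^{2} = 584^{2} = 341056$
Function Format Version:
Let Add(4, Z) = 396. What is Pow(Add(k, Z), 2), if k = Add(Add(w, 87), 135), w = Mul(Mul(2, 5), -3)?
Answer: 341056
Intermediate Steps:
w = -30 (w = Mul(10, -3) = -30)
Z = 392 (Z = Add(-4, 396) = 392)
k = 192 (k = Add(Add(-30, 87), 135) = Add(57, 135) = 192)
Pow(Add(k, Z), 2) = Pow(Add(192, 392), 2) = Pow(584, 2) = 341056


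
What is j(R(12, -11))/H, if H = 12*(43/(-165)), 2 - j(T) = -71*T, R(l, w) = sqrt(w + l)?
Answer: -4015/172 ≈ -23.343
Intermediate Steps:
R(l, w) = sqrt(l + w)
j(T) = 2 + 71*T (j(T) = 2 - (-71)*T = 2 + 71*T)
H = -172/55 (H = 12*(43*(-1/165)) = 12*(-43/165) = -172/55 ≈ -3.1273)
j(R(12, -11))/H = (2 + 71*sqrt(12 - 11))/(-172/55) = (2 + 71*sqrt(1))*(-55/172) = (2 + 71*1)*(-55/172) = (2 + 71)*(-55/172) = 73*(-55/172) = -4015/172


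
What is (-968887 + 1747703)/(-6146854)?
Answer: -389408/3073427 ≈ -0.12670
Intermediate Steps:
(-968887 + 1747703)/(-6146854) = 778816*(-1/6146854) = -389408/3073427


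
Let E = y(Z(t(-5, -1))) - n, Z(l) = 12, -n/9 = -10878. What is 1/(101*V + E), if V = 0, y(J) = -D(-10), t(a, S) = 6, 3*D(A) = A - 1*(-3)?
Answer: -3/293699 ≈ -1.0215e-5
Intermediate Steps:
D(A) = 1 + A/3 (D(A) = (A - 1*(-3))/3 = (A + 3)/3 = (3 + A)/3 = 1 + A/3)
n = 97902 (n = -9*(-10878) = 97902)
y(J) = 7/3 (y(J) = -(1 + (1/3)*(-10)) = -(1 - 10/3) = -1*(-7/3) = 7/3)
E = -293699/3 (E = 7/3 - 1*97902 = 7/3 - 97902 = -293699/3 ≈ -97900.)
1/(101*V + E) = 1/(101*0 - 293699/3) = 1/(0 - 293699/3) = 1/(-293699/3) = -3/293699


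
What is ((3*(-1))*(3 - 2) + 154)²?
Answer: 22801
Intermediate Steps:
((3*(-1))*(3 - 2) + 154)² = (-3*1 + 154)² = (-3 + 154)² = 151² = 22801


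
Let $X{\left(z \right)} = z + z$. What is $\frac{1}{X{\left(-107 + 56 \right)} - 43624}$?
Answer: $- \frac{1}{43726} \approx -2.287 \cdot 10^{-5}$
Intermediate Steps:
$X{\left(z \right)} = 2 z$
$\frac{1}{X{\left(-107 + 56 \right)} - 43624} = \frac{1}{2 \left(-107 + 56\right) - 43624} = \frac{1}{2 \left(-51\right) - 43624} = \frac{1}{-102 - 43624} = \frac{1}{-43726} = - \frac{1}{43726}$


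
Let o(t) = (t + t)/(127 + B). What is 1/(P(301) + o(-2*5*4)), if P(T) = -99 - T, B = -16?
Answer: -111/44480 ≈ -0.0024955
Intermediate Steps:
o(t) = 2*t/111 (o(t) = (t + t)/(127 - 16) = (2*t)/111 = (2*t)*(1/111) = 2*t/111)
1/(P(301) + o(-2*5*4)) = 1/((-99 - 1*301) + 2*(-2*5*4)/111) = 1/((-99 - 301) + 2*(-10*4)/111) = 1/(-400 + (2/111)*(-40)) = 1/(-400 - 80/111) = 1/(-44480/111) = -111/44480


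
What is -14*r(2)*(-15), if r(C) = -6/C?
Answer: -630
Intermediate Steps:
-14*r(2)*(-15) = -(-84)/2*(-15) = -14*(-3)*(-15) = 42*(-15) = -630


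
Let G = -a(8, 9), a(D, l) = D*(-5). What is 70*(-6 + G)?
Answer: 2380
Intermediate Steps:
a(D, l) = -5*D
G = 40 (G = -(-5)*8 = -1*(-40) = 40)
70*(-6 + G) = 70*(-6 + 40) = 70*34 = 2380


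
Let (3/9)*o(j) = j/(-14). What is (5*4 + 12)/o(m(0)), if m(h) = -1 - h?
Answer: 448/3 ≈ 149.33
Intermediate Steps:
o(j) = -3*j/14 (o(j) = 3*(j/(-14)) = 3*(j*(-1/14)) = 3*(-j/14) = -3*j/14)
(5*4 + 12)/o(m(0)) = (5*4 + 12)/((-3*(-1 - 1*0)/14)) = (20 + 12)/((-3*(-1 + 0)/14)) = 32/((-3/14*(-1))) = 32/(3/14) = 32*(14/3) = 448/3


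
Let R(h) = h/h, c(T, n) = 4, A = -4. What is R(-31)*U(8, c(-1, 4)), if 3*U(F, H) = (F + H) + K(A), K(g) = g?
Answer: 8/3 ≈ 2.6667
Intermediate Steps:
R(h) = 1
U(F, H) = -4/3 + F/3 + H/3 (U(F, H) = ((F + H) - 4)/3 = (-4 + F + H)/3 = -4/3 + F/3 + H/3)
R(-31)*U(8, c(-1, 4)) = 1*(-4/3 + (⅓)*8 + (⅓)*4) = 1*(-4/3 + 8/3 + 4/3) = 1*(8/3) = 8/3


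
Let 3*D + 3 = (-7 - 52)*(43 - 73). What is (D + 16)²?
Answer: 366025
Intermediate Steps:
D = 589 (D = -1 + ((-7 - 52)*(43 - 73))/3 = -1 + (-59*(-30))/3 = -1 + (⅓)*1770 = -1 + 590 = 589)
(D + 16)² = (589 + 16)² = 605² = 366025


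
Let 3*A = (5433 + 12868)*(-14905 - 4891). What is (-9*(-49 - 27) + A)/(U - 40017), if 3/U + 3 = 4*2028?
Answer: 163209187072/54082975 ≈ 3017.8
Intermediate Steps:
A = -362286596/3 (A = ((5433 + 12868)*(-14905 - 4891))/3 = (18301*(-19796))/3 = (⅓)*(-362286596) = -362286596/3 ≈ -1.2076e+8)
U = 1/2703 (U = 3/(-3 + 4*2028) = 3/(-3 + 8112) = 3/8109 = 3*(1/8109) = 1/2703 ≈ 0.00036996)
(-9*(-49 - 27) + A)/(U - 40017) = (-9*(-49 - 27) - 362286596/3)/(1/2703 - 40017) = (-9*(-76) - 362286596/3)/(-108165950/2703) = (684 - 362286596/3)*(-2703/108165950) = -362284544/3*(-2703/108165950) = 163209187072/54082975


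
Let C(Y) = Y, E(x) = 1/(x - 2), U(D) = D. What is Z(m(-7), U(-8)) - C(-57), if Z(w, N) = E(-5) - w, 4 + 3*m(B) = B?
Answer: 1271/21 ≈ 60.524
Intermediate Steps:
m(B) = -4/3 + B/3
E(x) = 1/(-2 + x)
Z(w, N) = -1/7 - w (Z(w, N) = 1/(-2 - 5) - w = 1/(-7) - w = -1/7 - w)
Z(m(-7), U(-8)) - C(-57) = (-1/7 - (-4/3 + (1/3)*(-7))) - 1*(-57) = (-1/7 - (-4/3 - 7/3)) + 57 = (-1/7 - 1*(-11/3)) + 57 = (-1/7 + 11/3) + 57 = 74/21 + 57 = 1271/21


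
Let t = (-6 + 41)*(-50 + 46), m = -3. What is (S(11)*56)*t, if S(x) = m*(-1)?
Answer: -23520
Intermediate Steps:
t = -140 (t = 35*(-4) = -140)
S(x) = 3 (S(x) = -3*(-1) = 3)
(S(11)*56)*t = (3*56)*(-140) = 168*(-140) = -23520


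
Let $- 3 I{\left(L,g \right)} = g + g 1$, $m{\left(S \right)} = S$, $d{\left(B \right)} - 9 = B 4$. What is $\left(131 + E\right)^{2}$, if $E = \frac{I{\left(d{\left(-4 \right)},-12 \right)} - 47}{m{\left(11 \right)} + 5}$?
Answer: $\frac{4231249}{256} \approx 16528.0$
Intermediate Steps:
$d{\left(B \right)} = 9 + 4 B$ ($d{\left(B \right)} = 9 + B 4 = 9 + 4 B$)
$I{\left(L,g \right)} = - \frac{2 g}{3}$ ($I{\left(L,g \right)} = - \frac{g + g 1}{3} = - \frac{g + g}{3} = - \frac{2 g}{3}$)
$E = - \frac{39}{16}$ ($E = \frac{\left(- \frac{2}{3}\right) \left(-12\right) - 47}{11 + 5} = \frac{8 - 47}{16} = \left(-39\right) \frac{1}{16} = - \frac{39}{16} \approx -2.4375$)
$\left(131 + E\right)^{2} = \left(131 - \frac{39}{16}\right)^{2} = \left(\frac{2057}{16}\right)^{2} = \frac{4231249}{256}$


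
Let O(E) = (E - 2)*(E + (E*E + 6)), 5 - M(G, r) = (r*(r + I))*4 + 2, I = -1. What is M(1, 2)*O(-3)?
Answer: 300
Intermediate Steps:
M(G, r) = 3 - 4*r*(-1 + r) (M(G, r) = 5 - ((r*(r - 1))*4 + 2) = 5 - ((r*(-1 + r))*4 + 2) = 5 - (4*r*(-1 + r) + 2) = 5 - (2 + 4*r*(-1 + r)) = 5 + (-2 - 4*r*(-1 + r)) = 3 - 4*r*(-1 + r))
O(E) = (-2 + E)*(6 + E + E²) (O(E) = (-2 + E)*(E + (E² + 6)) = (-2 + E)*(E + (6 + E²)) = (-2 + E)*(6 + E + E²))
M(1, 2)*O(-3) = (3 - 4*2² + 4*2)*(-12 + (-3)³ - 1*(-3)² + 4*(-3)) = (3 - 4*4 + 8)*(-12 - 27 - 1*9 - 12) = (3 - 16 + 8)*(-12 - 27 - 9 - 12) = -5*(-60) = 300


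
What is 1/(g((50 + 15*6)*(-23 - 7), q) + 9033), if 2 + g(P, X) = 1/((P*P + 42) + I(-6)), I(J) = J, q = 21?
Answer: 17640036/159307165117 ≈ 0.00011073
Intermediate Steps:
g(P, X) = -2 + 1/(36 + P**2) (g(P, X) = -2 + 1/((P*P + 42) - 6) = -2 + 1/((P**2 + 42) - 6) = -2 + 1/((42 + P**2) - 6) = -2 + 1/(36 + P**2))
1/(g((50 + 15*6)*(-23 - 7), q) + 9033) = 1/((-71 - 2*(-23 - 7)**2*(50 + 15*6)**2)/(36 + ((50 + 15*6)*(-23 - 7))**2) + 9033) = 1/((-71 - 2*900*(50 + 90)**2)/(36 + ((50 + 90)*(-30))**2) + 9033) = 1/((-71 - 2*(140*(-30))**2)/(36 + (140*(-30))**2) + 9033) = 1/((-71 - 2*(-4200)**2)/(36 + (-4200)**2) + 9033) = 1/((-71 - 2*17640000)/(36 + 17640000) + 9033) = 1/((-71 - 35280000)/17640036 + 9033) = 1/((1/17640036)*(-35280071) + 9033) = 1/(-35280071/17640036 + 9033) = 1/(159307165117/17640036) = 17640036/159307165117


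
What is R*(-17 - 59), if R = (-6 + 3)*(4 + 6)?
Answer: 2280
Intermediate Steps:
R = -30 (R = -3*10 = -30)
R*(-17 - 59) = -30*(-17 - 59) = -30*(-76) = 2280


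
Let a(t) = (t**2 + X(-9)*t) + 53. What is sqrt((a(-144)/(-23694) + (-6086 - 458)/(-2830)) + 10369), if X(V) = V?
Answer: sqrt(11656933795274872830)/33527010 ≈ 101.84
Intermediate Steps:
a(t) = 53 + t**2 - 9*t (a(t) = (t**2 - 9*t) + 53 = 53 + t**2 - 9*t)
sqrt((a(-144)/(-23694) + (-6086 - 458)/(-2830)) + 10369) = sqrt(((53 + (-144)**2 - 9*(-144))/(-23694) + (-6086 - 458)/(-2830)) + 10369) = sqrt(((53 + 20736 + 1296)*(-1/23694) - 6544*(-1/2830)) + 10369) = sqrt((22085*(-1/23694) + 3272/1415) + 10369) = sqrt((-22085/23694 + 3272/1415) + 10369) = sqrt(46276493/33527010 + 10369) = sqrt(347687843183/33527010) = sqrt(11656933795274872830)/33527010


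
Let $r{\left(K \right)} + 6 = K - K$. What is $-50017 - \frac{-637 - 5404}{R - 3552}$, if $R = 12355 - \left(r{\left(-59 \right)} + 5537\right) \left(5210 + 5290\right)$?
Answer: $- \frac{2904321989890}{58066697} \approx -50017.0$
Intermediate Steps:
$r{\left(K \right)} = -6$ ($r{\left(K \right)} = -6 + \left(K - K\right) = -6 + 0 = -6$)
$R = -58063145$ ($R = 12355 - \left(-6 + 5537\right) \left(5210 + 5290\right) = 12355 - 5531 \cdot 10500 = 12355 - 58075500 = -58063145$)
$-50017 - \frac{-637 - 5404}{R - 3552} = -50017 - \frac{-637 - 5404}{-58063145 - 3552} = -50017 - - \frac{6041}{-58066697} = -50017 - \left(-6041\right) \left(- \frac{1}{58066697}\right) = -50017 - \frac{6041}{58066697} = - \frac{2904321989890}{58066697}$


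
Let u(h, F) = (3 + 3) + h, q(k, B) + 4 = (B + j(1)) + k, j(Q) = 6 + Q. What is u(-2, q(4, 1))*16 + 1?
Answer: 65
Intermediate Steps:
q(k, B) = 3 + B + k (q(k, B) = -4 + ((B + (6 + 1)) + k) = -4 + ((B + 7) + k) = -4 + ((7 + B) + k) = -4 + (7 + B + k) = 3 + B + k)
u(h, F) = 6 + h
u(-2, q(4, 1))*16 + 1 = (6 - 2)*16 + 1 = 4*16 + 1 = 64 + 1 = 65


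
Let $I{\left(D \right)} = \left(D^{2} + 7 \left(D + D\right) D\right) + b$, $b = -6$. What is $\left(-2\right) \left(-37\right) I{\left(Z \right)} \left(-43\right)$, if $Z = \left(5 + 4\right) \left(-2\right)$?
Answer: $-15445428$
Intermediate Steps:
$Z = -18$ ($Z = 9 \left(-2\right) = -18$)
$I{\left(D \right)} = -6 + 15 D^{2}$ ($I{\left(D \right)} = \left(D^{2} + 7 \left(D + D\right) D\right) - 6 = \left(D^{2} + 7 \cdot 2 D D\right) - 6 = \left(D^{2} + 14 D D\right) - 6 = \left(D^{2} + 14 D^{2}\right) - 6 = 15 D^{2} - 6 = -6 + 15 D^{2}$)
$\left(-2\right) \left(-37\right) I{\left(Z \right)} \left(-43\right) = \left(-2\right) \left(-37\right) \left(-6 + 15 \left(-18\right)^{2}\right) \left(-43\right) = 74 \left(-6 + 15 \cdot 324\right) \left(-43\right) = 74 \left(-6 + 4860\right) \left(-43\right) = 74 \cdot 4854 \left(-43\right) = 359196 \left(-43\right) = -15445428$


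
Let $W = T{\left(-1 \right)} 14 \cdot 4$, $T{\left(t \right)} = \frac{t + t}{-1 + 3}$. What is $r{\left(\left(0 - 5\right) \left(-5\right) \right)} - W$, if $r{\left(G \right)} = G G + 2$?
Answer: $683$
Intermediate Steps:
$T{\left(t \right)} = t$ ($T{\left(t \right)} = \frac{2 t}{2} = 2 t \frac{1}{2} = t$)
$r{\left(G \right)} = 2 + G^{2}$ ($r{\left(G \right)} = G^{2} + 2 = 2 + G^{2}$)
$W = -56$ ($W = \left(-1\right) 14 \cdot 4 = \left(-14\right) 4 = -56$)
$r{\left(\left(0 - 5\right) \left(-5\right) \right)} - W = \left(2 + \left(\left(0 - 5\right) \left(-5\right)\right)^{2}\right) - -56 = \left(2 + \left(\left(-5\right) \left(-5\right)\right)^{2}\right) + 56 = \left(2 + 25^{2}\right) + 56 = \left(2 + 625\right) + 56 = 627 + 56 = 683$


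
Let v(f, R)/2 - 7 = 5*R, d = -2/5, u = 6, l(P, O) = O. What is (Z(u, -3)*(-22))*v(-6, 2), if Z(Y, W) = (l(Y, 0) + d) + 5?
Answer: -17204/5 ≈ -3440.8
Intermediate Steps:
d = -⅖ (d = -2*⅕ = -⅖ ≈ -0.40000)
v(f, R) = 14 + 10*R (v(f, R) = 14 + 2*(5*R) = 14 + 10*R)
Z(Y, W) = 23/5 (Z(Y, W) = (0 - ⅖) + 5 = -⅖ + 5 = 23/5)
(Z(u, -3)*(-22))*v(-6, 2) = ((23/5)*(-22))*(14 + 10*2) = -506*(14 + 20)/5 = -506/5*34 = -17204/5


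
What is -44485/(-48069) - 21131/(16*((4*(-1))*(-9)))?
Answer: -15716233/439488 ≈ -35.760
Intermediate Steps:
-44485/(-48069) - 21131/(16*((4*(-1))*(-9))) = -44485*(-1/48069) - 21131/(16*(-4*(-9))) = 6355/6867 - 21131/(16*36) = 6355/6867 - 21131/576 = -15716233/439488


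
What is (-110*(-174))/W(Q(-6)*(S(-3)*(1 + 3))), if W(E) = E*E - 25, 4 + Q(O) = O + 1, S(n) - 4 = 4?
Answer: 19140/82919 ≈ 0.23083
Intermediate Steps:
S(n) = 8 (S(n) = 4 + 4 = 8)
Q(O) = -3 + O (Q(O) = -4 + (O + 1) = -4 + (1 + O) = -3 + O)
W(E) = -25 + E**2 (W(E) = E**2 - 25 = -25 + E**2)
(-110*(-174))/W(Q(-6)*(S(-3)*(1 + 3))) = (-110*(-174))/(-25 + ((-3 - 6)*(8*(1 + 3)))**2) = 19140/(-25 + (-72*4)**2) = 19140/(-25 + (-9*32)**2) = 19140/(-25 + (-288)**2) = 19140/(-25 + 82944) = 19140/82919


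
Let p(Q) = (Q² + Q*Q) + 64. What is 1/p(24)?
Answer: 1/1216 ≈ 0.00082237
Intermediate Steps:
p(Q) = 64 + 2*Q² (p(Q) = (Q² + Q²) + 64 = 2*Q² + 64 = 64 + 2*Q²)
1/p(24) = 1/(64 + 2*24²) = 1/(64 + 2*576) = 1/(64 + 1152) = 1/1216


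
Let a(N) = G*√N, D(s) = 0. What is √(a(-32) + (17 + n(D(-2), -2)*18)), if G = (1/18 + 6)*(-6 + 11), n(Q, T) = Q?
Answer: √(153 + 1090*I*√2)/3 ≈ 9.7242 + 8.8068*I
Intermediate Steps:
G = 545/18 (G = (1/18 + 6)*5 = (109/18)*5 = 545/18 ≈ 30.278)
a(N) = 545*√N/18
√(a(-32) + (17 + n(D(-2), -2)*18)) = √(545*√(-32)/18 + (17 + 0*18)) = √(545*(4*I*√2)/18 + (17 + 0)) = √(1090*I*√2/9 + 17) = √(17 + 1090*I*√2/9)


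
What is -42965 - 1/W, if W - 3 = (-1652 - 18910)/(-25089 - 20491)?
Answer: -3379263005/78651 ≈ -42965.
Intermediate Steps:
W = 78651/22790 (W = 3 + (-1652 - 18910)/(-25089 - 20491) = 3 - 20562/(-45580) = 3 - 20562*(-1/45580) = 3 + 10281/22790 = 78651/22790 ≈ 3.4511)
-42965 - 1/W = -42965 - 1/78651/22790 = -42965 - 1*22790/78651 = -42965 - 22790/78651 = -3379263005/78651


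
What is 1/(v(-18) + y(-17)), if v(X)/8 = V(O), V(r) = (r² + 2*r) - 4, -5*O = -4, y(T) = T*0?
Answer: -25/352 ≈ -0.071023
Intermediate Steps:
y(T) = 0
O = ⅘ (O = -⅕*(-4) = ⅘ ≈ 0.80000)
V(r) = -4 + r² + 2*r
v(X) = -352/25 (v(X) = 8*(-4 + (⅘)² + 2*(⅘)) = 8*(-4 + 16/25 + 8/5) = 8*(-44/25) = -352/25)
1/(v(-18) + y(-17)) = 1/(-352/25 + 0) = 1/(-352/25) = -25/352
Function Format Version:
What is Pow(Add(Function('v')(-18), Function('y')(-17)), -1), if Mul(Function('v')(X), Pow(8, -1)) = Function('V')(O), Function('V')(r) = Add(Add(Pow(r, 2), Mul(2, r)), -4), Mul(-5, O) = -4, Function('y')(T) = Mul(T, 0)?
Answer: Rational(-25, 352) ≈ -0.071023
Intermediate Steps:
Function('y')(T) = 0
O = Rational(4, 5) (O = Mul(Rational(-1, 5), -4) = Rational(4, 5) ≈ 0.80000)
Function('V')(r) = Add(-4, Pow(r, 2), Mul(2, r))
Function('v')(X) = Rational(-352, 25) (Function('v')(X) = Mul(8, Add(-4, Pow(Rational(4, 5), 2), Mul(2, Rational(4, 5)))) = Mul(8, Add(-4, Rational(16, 25), Rational(8, 5))) = Mul(8, Rational(-44, 25)) = Rational(-352, 25))
Pow(Add(Function('v')(-18), Function('y')(-17)), -1) = Pow(Add(Rational(-352, 25), 0), -1) = Pow(Rational(-352, 25), -1) = Rational(-25, 352)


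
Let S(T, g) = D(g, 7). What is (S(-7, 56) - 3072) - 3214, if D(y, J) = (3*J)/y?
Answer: -50285/8 ≈ -6285.6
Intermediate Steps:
D(y, J) = 3*J/y
S(T, g) = 21/g (S(T, g) = 3*7/g = 21/g)
(S(-7, 56) - 3072) - 3214 = (21/56 - 3072) - 3214 = (21*(1/56) - 3072) - 3214 = (3/8 - 3072) - 3214 = -24573/8 - 3214 = -50285/8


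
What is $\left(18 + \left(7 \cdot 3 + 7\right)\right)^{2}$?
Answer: $2116$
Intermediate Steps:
$\left(18 + \left(7 \cdot 3 + 7\right)\right)^{2} = \left(18 + \left(21 + 7\right)\right)^{2} = \left(18 + 28\right)^{2} = 46^{2} = 2116$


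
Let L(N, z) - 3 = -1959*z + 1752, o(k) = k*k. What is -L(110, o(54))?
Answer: 5710689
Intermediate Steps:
o(k) = k²
L(N, z) = 1755 - 1959*z (L(N, z) = 3 + (-1959*z + 1752) = 3 + (1752 - 1959*z) = 1755 - 1959*z)
-L(110, o(54)) = -(1755 - 1959*54²) = -(1755 - 1959*2916) = -(1755 - 5712444) = -1*(-5710689) = 5710689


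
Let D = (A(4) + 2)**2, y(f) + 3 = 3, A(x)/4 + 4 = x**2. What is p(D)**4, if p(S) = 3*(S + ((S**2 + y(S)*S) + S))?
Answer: 123992174081300625000000000000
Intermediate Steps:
A(x) = -16 + 4*x**2
y(f) = 0 (y(f) = -3 + 3 = 0)
D = 2500 (D = ((-16 + 4*4**2) + 2)**2 = ((-16 + 4*16) + 2)**2 = ((-16 + 64) + 2)**2 = (48 + 2)**2 = 50**2 = 2500)
p(S) = 3*S**2 + 6*S (p(S) = 3*(S + ((S**2 + 0*S) + S)) = 3*(S + ((S**2 + 0) + S)) = 3*(S + (S**2 + S)) = 3*(S + (S + S**2)) = 3*(S**2 + 2*S) = 3*S**2 + 6*S)
p(D)**4 = (3*2500*(2 + 2500))**4 = (3*2500*2502)**4 = 18765000**4 = 123992174081300625000000000000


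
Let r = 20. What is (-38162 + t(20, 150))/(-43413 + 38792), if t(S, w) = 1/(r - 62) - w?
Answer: 1609105/194082 ≈ 8.2908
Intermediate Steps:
t(S, w) = -1/42 - w (t(S, w) = 1/(20 - 62) - w = 1/(-42) - w = -1/42 - w)
(-38162 + t(20, 150))/(-43413 + 38792) = (-38162 + (-1/42 - 1*150))/(-43413 + 38792) = (-38162 + (-1/42 - 150))/(-4621) = (-38162 - 6301/42)*(-1/4621) = -1609105/42*(-1/4621) = 1609105/194082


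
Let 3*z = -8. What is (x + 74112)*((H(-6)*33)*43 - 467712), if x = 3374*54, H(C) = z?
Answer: -120848196768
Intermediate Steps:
z = -8/3 (z = (⅓)*(-8) = -8/3 ≈ -2.6667)
H(C) = -8/3
x = 182196
(x + 74112)*((H(-6)*33)*43 - 467712) = (182196 + 74112)*(-8/3*33*43 - 467712) = 256308*(-88*43 - 467712) = 256308*(-3784 - 467712) = 256308*(-471496) = -120848196768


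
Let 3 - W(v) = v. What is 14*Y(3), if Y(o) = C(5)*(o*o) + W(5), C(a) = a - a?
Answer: -28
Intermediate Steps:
W(v) = 3 - v
C(a) = 0
Y(o) = -2 (Y(o) = 0*(o*o) + (3 - 1*5) = 0*o² + (3 - 5) = 0 - 2 = -2)
14*Y(3) = 14*(-2) = -28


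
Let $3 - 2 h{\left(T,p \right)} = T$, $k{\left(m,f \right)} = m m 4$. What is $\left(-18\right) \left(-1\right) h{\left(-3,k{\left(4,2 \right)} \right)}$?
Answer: $54$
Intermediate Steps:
$k{\left(m,f \right)} = 4 m^{2}$ ($k{\left(m,f \right)} = m^{2} \cdot 4 = 4 m^{2}$)
$h{\left(T,p \right)} = \frac{3}{2} - \frac{T}{2}$
$\left(-18\right) \left(-1\right) h{\left(-3,k{\left(4,2 \right)} \right)} = \left(-18\right) \left(-1\right) \left(\frac{3}{2} - - \frac{3}{2}\right) = 18 \left(\frac{3}{2} + \frac{3}{2}\right) = 18 \cdot 3 = 54$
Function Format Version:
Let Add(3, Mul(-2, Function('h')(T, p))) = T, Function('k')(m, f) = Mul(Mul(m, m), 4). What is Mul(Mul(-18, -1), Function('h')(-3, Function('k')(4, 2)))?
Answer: 54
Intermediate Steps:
Function('k')(m, f) = Mul(4, Pow(m, 2)) (Function('k')(m, f) = Mul(Pow(m, 2), 4) = Mul(4, Pow(m, 2)))
Function('h')(T, p) = Add(Rational(3, 2), Mul(Rational(-1, 2), T))
Mul(Mul(-18, -1), Function('h')(-3, Function('k')(4, 2))) = Mul(Mul(-18, -1), Add(Rational(3, 2), Mul(Rational(-1, 2), -3))) = Mul(18, Add(Rational(3, 2), Rational(3, 2))) = Mul(18, 3) = 54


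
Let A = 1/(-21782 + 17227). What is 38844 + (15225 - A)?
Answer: 246284296/4555 ≈ 54069.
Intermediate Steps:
A = -1/4555 (A = 1/(-4555) = -1/4555 ≈ -0.00021954)
38844 + (15225 - A) = 38844 + (15225 - 1*(-1/4555)) = 38844 + (15225 + 1/4555) = 38844 + 69349876/4555 = 246284296/4555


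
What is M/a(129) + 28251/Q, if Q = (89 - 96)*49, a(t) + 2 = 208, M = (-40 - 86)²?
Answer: -187119/35329 ≈ -5.2965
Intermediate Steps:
M = 15876 (M = (-126)² = 15876)
a(t) = 206 (a(t) = -2 + 208 = 206)
Q = -343 (Q = -7*49 = -343)
M/a(129) + 28251/Q = 15876/206 + 28251/(-343) = 15876*(1/206) + 28251*(-1/343) = 7938/103 - 28251/343 = -187119/35329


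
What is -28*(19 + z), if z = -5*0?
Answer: -532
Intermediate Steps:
z = 0
-28*(19 + z) = -28*(19 + 0) = -28*19 = -532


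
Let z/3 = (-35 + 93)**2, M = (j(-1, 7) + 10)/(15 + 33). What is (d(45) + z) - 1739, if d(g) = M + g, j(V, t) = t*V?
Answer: 134369/16 ≈ 8398.1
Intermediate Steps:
j(V, t) = V*t
M = 1/16 (M = (-1*7 + 10)/(15 + 33) = (-7 + 10)/48 = 3*(1/48) = 1/16 ≈ 0.062500)
z = 10092 (z = 3*(-35 + 93)**2 = 3*58**2 = 3*3364 = 10092)
d(g) = 1/16 + g
(d(45) + z) - 1739 = ((1/16 + 45) + 10092) - 1739 = (721/16 + 10092) - 1739 = 162193/16 - 1739 = 134369/16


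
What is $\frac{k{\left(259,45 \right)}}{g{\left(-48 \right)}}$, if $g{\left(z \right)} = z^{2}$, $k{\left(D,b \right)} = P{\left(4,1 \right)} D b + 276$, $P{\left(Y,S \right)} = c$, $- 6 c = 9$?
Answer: $- \frac{11471}{1536} \approx -7.4681$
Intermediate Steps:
$c = - \frac{3}{2}$ ($c = \left(- \frac{1}{6}\right) 9 = - \frac{3}{2} \approx -1.5$)
$P{\left(Y,S \right)} = - \frac{3}{2}$
$k{\left(D,b \right)} = 276 - \frac{3 D b}{2}$ ($k{\left(D,b \right)} = - \frac{3 D}{2} b + 276 = - \frac{3 D b}{2} + 276 = 276 - \frac{3 D b}{2}$)
$\frac{k{\left(259,45 \right)}}{g{\left(-48 \right)}} = \frac{276 - \frac{777}{2} \cdot 45}{\left(-48\right)^{2}} = \frac{276 - \frac{34965}{2}}{2304} = \left(- \frac{34413}{2}\right) \frac{1}{2304} = - \frac{11471}{1536}$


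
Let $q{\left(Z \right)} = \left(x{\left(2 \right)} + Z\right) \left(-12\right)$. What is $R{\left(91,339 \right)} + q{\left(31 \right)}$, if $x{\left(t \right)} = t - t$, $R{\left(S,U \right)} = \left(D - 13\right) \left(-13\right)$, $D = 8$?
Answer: $-307$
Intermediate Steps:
$R{\left(S,U \right)} = 65$ ($R{\left(S,U \right)} = \left(8 - 13\right) \left(-13\right) = \left(-5\right) \left(-13\right) = 65$)
$x{\left(t \right)} = 0$
$q{\left(Z \right)} = - 12 Z$ ($q{\left(Z \right)} = \left(0 + Z\right) \left(-12\right) = Z \left(-12\right) = - 12 Z$)
$R{\left(91,339 \right)} + q{\left(31 \right)} = 65 - 372 = -307$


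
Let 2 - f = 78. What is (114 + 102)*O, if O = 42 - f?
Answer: 25488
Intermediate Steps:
f = -76 (f = 2 - 1*78 = 2 - 78 = -76)
O = 118 (O = 42 - 1*(-76) = 42 + 76 = 118)
(114 + 102)*O = (114 + 102)*118 = 216*118 = 25488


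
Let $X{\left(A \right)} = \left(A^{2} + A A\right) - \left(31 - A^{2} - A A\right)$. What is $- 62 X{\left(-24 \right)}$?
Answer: $-140926$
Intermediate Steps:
$X{\left(A \right)} = -31 + 4 A^{2}$ ($X{\left(A \right)} = \left(A^{2} + A^{2}\right) + \left(\left(A^{2} + A^{2}\right) - 31\right) = 2 A^{2} + \left(2 A^{2} - 31\right) = 2 A^{2} + \left(-31 + 2 A^{2}\right) = -31 + 4 A^{2}$)
$- 62 X{\left(-24 \right)} = - 62 \left(-31 + 4 \left(-24\right)^{2}\right) = - 62 \left(-31 + 4 \cdot 576\right) = - 62 \left(-31 + 2304\right) = \left(-62\right) 2273 = -140926$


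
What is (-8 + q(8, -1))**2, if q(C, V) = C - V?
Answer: 1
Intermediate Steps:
(-8 + q(8, -1))**2 = (-8 + (8 - 1*(-1)))**2 = (-8 + (8 + 1))**2 = (-8 + 9)**2 = 1**2 = 1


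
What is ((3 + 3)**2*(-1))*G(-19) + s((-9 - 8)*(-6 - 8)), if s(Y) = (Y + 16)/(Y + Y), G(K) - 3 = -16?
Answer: 111511/238 ≈ 468.53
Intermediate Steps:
G(K) = -13 (G(K) = 3 - 16 = -13)
s(Y) = (16 + Y)/(2*Y) (s(Y) = (16 + Y)/((2*Y)) = (16 + Y)*(1/(2*Y)) = (16 + Y)/(2*Y))
((3 + 3)**2*(-1))*G(-19) + s((-9 - 8)*(-6 - 8)) = ((3 + 3)**2*(-1))*(-13) + (16 + (-9 - 8)*(-6 - 8))/(2*(((-9 - 8)*(-6 - 8)))) = (6**2*(-1))*(-13) + (16 - 17*(-14))/(2*((-17*(-14)))) = (36*(-1))*(-13) + (1/2)*(16 + 238)/238 = -36*(-13) + (1/2)*(1/238)*254 = 468 + 127/238 = 111511/238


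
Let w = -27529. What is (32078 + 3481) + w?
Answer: 8030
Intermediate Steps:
(32078 + 3481) + w = (32078 + 3481) - 27529 = 35559 - 27529 = 8030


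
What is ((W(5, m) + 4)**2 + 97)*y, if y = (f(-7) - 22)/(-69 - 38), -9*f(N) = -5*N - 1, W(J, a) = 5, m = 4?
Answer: 41296/963 ≈ 42.883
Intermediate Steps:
f(N) = 1/9 + 5*N/9 (f(N) = -(-5*N - 1)/9 = -(-1 - 5*N)/9 = 1/9 + 5*N/9)
y = 232/963 (y = ((1/9 + (5/9)*(-7)) - 22)/(-69 - 38) = ((1/9 - 35/9) - 22)/(-107) = (-34/9 - 22)*(-1/107) = -232/9*(-1/107) = 232/963 ≈ 0.24091)
((W(5, m) + 4)**2 + 97)*y = ((5 + 4)**2 + 97)*(232/963) = (9**2 + 97)*(232/963) = (81 + 97)*(232/963) = 178*(232/963) = 41296/963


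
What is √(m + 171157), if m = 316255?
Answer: 2*√121853 ≈ 698.15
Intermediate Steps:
√(m + 171157) = √(316255 + 171157) = √487412 = 2*√121853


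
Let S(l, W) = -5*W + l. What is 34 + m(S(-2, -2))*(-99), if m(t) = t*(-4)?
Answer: 3202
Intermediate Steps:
S(l, W) = l - 5*W
m(t) = -4*t
34 + m(S(-2, -2))*(-99) = 34 - 4*(-2 - 5*(-2))*(-99) = 34 - 4*(-2 + 10)*(-99) = 34 - 4*8*(-99) = 34 - 32*(-99) = 34 + 3168 = 3202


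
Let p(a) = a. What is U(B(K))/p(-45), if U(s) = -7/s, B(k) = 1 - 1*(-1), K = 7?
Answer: 7/90 ≈ 0.077778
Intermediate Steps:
B(k) = 2 (B(k) = 1 + 1 = 2)
U(B(K))/p(-45) = -7/2/(-45) = -7*½*(-1/45) = -7/2*(-1/45) = 7/90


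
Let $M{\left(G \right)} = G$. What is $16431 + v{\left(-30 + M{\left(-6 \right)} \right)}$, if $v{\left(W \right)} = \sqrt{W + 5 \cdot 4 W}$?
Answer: $16431 + 6 i \sqrt{21} \approx 16431.0 + 27.495 i$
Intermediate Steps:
$v{\left(W \right)} = \sqrt{21} \sqrt{W}$ ($v{\left(W \right)} = \sqrt{W + 20 W} = \sqrt{21 W} = \sqrt{21} \sqrt{W}$)
$16431 + v{\left(-30 + M{\left(-6 \right)} \right)} = 16431 + \sqrt{21} \sqrt{-30 - 6} = 16431 + \sqrt{21} \sqrt{-36} = 16431 + \sqrt{21} \cdot 6 i = 16431 + 6 i \sqrt{21}$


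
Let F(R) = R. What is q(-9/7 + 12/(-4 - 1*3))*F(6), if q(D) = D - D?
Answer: 0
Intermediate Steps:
q(D) = 0
q(-9/7 + 12/(-4 - 1*3))*F(6) = 0*6 = 0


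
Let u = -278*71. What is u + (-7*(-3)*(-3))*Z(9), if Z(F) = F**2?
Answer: -24841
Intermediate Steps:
u = -19738
u + (-7*(-3)*(-3))*Z(9) = -19738 + (-7*(-3)*(-3))*9**2 = -19738 + (21*(-3))*81 = -19738 - 63*81 = -19738 - 5103 = -24841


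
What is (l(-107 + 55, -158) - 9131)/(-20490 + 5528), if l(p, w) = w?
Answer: 9289/14962 ≈ 0.62084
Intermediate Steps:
(l(-107 + 55, -158) - 9131)/(-20490 + 5528) = (-158 - 9131)/(-20490 + 5528) = -9289/(-14962) = -9289*(-1/14962) = 9289/14962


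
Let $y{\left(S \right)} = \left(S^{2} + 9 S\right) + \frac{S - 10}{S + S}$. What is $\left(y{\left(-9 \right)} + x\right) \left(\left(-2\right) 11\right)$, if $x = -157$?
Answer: $\frac{30877}{9} \approx 3430.8$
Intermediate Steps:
$y{\left(S \right)} = S^{2} + 9 S + \frac{-10 + S}{2 S}$ ($y{\left(S \right)} = \left(S^{2} + 9 S\right) + \frac{-10 + S}{2 S} = S^{2} + 9 S + \frac{-10 + S}{2 S}$)
$\left(y{\left(-9 \right)} + x\right) \left(\left(-2\right) 11\right) = \left(\left(\frac{1}{2} + \left(-9\right)^{2} - \frac{5}{-9} + 9 \left(-9\right)\right) - 157\right) \left(\left(-2\right) 11\right) = \left(\left(\frac{1}{2} + 81 - - \frac{5}{9} - 81\right) - 157\right) \left(-22\right) = \left(\left(\frac{1}{2} + 81 + \frac{5}{9} - 81\right) - 157\right) \left(-22\right) = \left(\frac{19}{18} - 157\right) \left(-22\right) = \left(- \frac{2807}{18}\right) \left(-22\right) = \frac{30877}{9}$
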